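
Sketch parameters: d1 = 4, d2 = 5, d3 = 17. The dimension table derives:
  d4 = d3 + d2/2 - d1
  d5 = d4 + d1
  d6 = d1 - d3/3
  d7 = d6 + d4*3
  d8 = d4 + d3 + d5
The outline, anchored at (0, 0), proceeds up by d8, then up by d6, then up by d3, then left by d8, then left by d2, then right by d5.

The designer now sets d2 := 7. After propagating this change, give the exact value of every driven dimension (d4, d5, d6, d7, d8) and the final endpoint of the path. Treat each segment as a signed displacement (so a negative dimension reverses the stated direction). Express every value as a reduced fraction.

Apply edit: d2 := 7
  d4 = d3 + d2/2 - d1 = 33/2
  d5 = d4 + d1 = 41/2
  d6 = d1 - d3/3 = -5/3
  d7 = d6 + d4*3 = 287/6
  d8 = d4 + d3 + d5 = 54
Walk from origin (0, 0):
  seg 1: up by d8 = 54 → (0, 54)
  seg 2: up by d6 = -5/3 → (0, 157/3)
  seg 3: up by d3 = 17 → (0, 208/3)
  seg 4: left by d8 = 54 → (-54, 208/3)
  seg 5: left by d2 = 7 → (-61, 208/3)
  seg 6: right by d5 = 41/2 → (-81/2, 208/3)

d4 = 33/2
d5 = 41/2
d6 = -5/3
d7 = 287/6
d8 = 54
endpoint = (-81/2, 208/3)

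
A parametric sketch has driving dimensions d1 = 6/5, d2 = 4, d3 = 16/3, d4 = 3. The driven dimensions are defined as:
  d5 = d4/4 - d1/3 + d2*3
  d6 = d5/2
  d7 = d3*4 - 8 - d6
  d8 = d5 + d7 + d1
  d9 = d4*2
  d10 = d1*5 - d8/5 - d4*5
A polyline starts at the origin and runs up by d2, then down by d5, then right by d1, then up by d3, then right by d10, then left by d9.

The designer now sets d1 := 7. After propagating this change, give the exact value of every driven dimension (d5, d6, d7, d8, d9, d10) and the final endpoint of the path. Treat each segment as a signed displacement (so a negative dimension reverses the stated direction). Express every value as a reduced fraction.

d5 = 125/12
d6 = 125/24
d7 = 65/8
d8 = 613/24
d9 = 6
d10 = 1787/120
endpoint = (1907/120, -13/12)

Apply edit: d1 := 7
  d5 = d4/4 - d1/3 + d2*3 = 125/12
  d6 = d5/2 = 125/24
  d7 = d3*4 - 8 - d6 = 65/8
  d8 = d5 + d7 + d1 = 613/24
  d9 = d4*2 = 6
  d10 = d1*5 - d8/5 - d4*5 = 1787/120
Walk from origin (0, 0):
  seg 1: up by d2 = 4 → (0, 4)
  seg 2: down by d5 = 125/12 → (0, -77/12)
  seg 3: right by d1 = 7 → (7, -77/12)
  seg 4: up by d3 = 16/3 → (7, -13/12)
  seg 5: right by d10 = 1787/120 → (2627/120, -13/12)
  seg 6: left by d9 = 6 → (1907/120, -13/12)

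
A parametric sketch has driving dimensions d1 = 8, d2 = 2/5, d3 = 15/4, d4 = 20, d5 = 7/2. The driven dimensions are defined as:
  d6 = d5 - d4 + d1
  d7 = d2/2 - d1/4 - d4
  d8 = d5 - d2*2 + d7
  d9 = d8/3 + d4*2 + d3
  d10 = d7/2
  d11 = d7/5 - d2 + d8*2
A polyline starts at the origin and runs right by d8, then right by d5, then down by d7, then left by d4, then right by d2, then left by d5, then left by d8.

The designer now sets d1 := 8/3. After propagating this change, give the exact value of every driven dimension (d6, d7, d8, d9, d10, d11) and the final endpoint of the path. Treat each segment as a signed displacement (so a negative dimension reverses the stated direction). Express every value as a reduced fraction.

Apply edit: d1 := 8/3
  d6 = d5 - d4 + d1 = -83/6
  d7 = d2/2 - d1/4 - d4 = -307/15
  d8 = d5 - d2*2 + d7 = -533/30
  d9 = d8/3 + d4*2 + d3 = 6809/180
  d10 = d7/2 = -307/30
  d11 = d7/5 - d2 + d8*2 = -3002/75
Walk from origin (0, 0):
  seg 1: right by d8 = -533/30 → (-533/30, 0)
  seg 2: right by d5 = 7/2 → (-214/15, 0)
  seg 3: down by d7 = -307/15 → (-214/15, 307/15)
  seg 4: left by d4 = 20 → (-514/15, 307/15)
  seg 5: right by d2 = 2/5 → (-508/15, 307/15)
  seg 6: left by d5 = 7/2 → (-1121/30, 307/15)
  seg 7: left by d8 = -533/30 → (-98/5, 307/15)

d6 = -83/6
d7 = -307/15
d8 = -533/30
d9 = 6809/180
d10 = -307/30
d11 = -3002/75
endpoint = (-98/5, 307/15)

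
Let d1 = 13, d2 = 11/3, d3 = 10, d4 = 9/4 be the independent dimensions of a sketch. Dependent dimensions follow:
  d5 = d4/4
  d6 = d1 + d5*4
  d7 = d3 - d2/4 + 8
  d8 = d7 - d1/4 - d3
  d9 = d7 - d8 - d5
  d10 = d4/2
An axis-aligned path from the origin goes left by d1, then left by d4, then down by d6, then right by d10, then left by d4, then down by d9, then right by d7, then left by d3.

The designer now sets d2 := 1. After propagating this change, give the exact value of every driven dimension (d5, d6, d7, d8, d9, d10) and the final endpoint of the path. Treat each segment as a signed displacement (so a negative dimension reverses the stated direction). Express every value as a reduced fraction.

d5 = 9/16
d6 = 61/4
d7 = 71/4
d8 = 9/2
d9 = 203/16
d10 = 9/8
endpoint = (-69/8, -447/16)

Apply edit: d2 := 1
  d5 = d4/4 = 9/16
  d6 = d1 + d5*4 = 61/4
  d7 = d3 - d2/4 + 8 = 71/4
  d8 = d7 - d1/4 - d3 = 9/2
  d9 = d7 - d8 - d5 = 203/16
  d10 = d4/2 = 9/8
Walk from origin (0, 0):
  seg 1: left by d1 = 13 → (-13, 0)
  seg 2: left by d4 = 9/4 → (-61/4, 0)
  seg 3: down by d6 = 61/4 → (-61/4, -61/4)
  seg 4: right by d10 = 9/8 → (-113/8, -61/4)
  seg 5: left by d4 = 9/4 → (-131/8, -61/4)
  seg 6: down by d9 = 203/16 → (-131/8, -447/16)
  seg 7: right by d7 = 71/4 → (11/8, -447/16)
  seg 8: left by d3 = 10 → (-69/8, -447/16)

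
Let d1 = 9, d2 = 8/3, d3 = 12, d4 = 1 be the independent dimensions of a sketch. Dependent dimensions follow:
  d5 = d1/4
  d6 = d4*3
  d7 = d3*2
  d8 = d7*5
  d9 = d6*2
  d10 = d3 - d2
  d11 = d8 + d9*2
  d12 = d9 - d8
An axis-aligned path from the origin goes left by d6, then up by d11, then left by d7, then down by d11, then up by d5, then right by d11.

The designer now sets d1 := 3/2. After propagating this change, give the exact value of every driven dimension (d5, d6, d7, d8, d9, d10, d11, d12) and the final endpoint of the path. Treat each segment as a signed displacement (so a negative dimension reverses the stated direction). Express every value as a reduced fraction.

d5 = 3/8
d6 = 3
d7 = 24
d8 = 120
d9 = 6
d10 = 28/3
d11 = 132
d12 = -114
endpoint = (105, 3/8)

Apply edit: d1 := 3/2
  d5 = d1/4 = 3/8
  d6 = d4*3 = 3
  d7 = d3*2 = 24
  d8 = d7*5 = 120
  d9 = d6*2 = 6
  d10 = d3 - d2 = 28/3
  d11 = d8 + d9*2 = 132
  d12 = d9 - d8 = -114
Walk from origin (0, 0):
  seg 1: left by d6 = 3 → (-3, 0)
  seg 2: up by d11 = 132 → (-3, 132)
  seg 3: left by d7 = 24 → (-27, 132)
  seg 4: down by d11 = 132 → (-27, 0)
  seg 5: up by d5 = 3/8 → (-27, 3/8)
  seg 6: right by d11 = 132 → (105, 3/8)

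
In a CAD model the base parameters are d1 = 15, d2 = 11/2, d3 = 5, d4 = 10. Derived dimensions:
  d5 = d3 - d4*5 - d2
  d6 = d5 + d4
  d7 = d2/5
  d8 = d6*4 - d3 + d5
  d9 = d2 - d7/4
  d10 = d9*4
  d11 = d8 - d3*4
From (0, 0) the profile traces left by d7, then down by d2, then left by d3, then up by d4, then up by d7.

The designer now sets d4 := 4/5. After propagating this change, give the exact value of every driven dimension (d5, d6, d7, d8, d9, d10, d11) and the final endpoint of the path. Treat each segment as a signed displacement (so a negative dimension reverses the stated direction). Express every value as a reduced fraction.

Apply edit: d4 := 4/5
  d5 = d3 - d4*5 - d2 = -9/2
  d6 = d5 + d4 = -37/10
  d7 = d2/5 = 11/10
  d8 = d6*4 - d3 + d5 = -243/10
  d9 = d2 - d7/4 = 209/40
  d10 = d9*4 = 209/10
  d11 = d8 - d3*4 = -443/10
Walk from origin (0, 0):
  seg 1: left by d7 = 11/10 → (-11/10, 0)
  seg 2: down by d2 = 11/2 → (-11/10, -11/2)
  seg 3: left by d3 = 5 → (-61/10, -11/2)
  seg 4: up by d4 = 4/5 → (-61/10, -47/10)
  seg 5: up by d7 = 11/10 → (-61/10, -18/5)

d5 = -9/2
d6 = -37/10
d7 = 11/10
d8 = -243/10
d9 = 209/40
d10 = 209/10
d11 = -443/10
endpoint = (-61/10, -18/5)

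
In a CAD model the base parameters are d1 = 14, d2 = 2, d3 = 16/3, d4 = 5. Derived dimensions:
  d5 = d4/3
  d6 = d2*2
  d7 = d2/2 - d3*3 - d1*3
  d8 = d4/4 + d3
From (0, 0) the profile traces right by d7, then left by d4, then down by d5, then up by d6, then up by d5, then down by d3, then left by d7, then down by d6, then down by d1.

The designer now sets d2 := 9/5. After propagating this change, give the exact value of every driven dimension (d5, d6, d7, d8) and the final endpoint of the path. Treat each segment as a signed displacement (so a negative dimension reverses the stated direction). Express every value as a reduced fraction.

d5 = 5/3
d6 = 18/5
d7 = -571/10
d8 = 79/12
endpoint = (-5, -58/3)

Apply edit: d2 := 9/5
  d5 = d4/3 = 5/3
  d6 = d2*2 = 18/5
  d7 = d2/2 - d3*3 - d1*3 = -571/10
  d8 = d4/4 + d3 = 79/12
Walk from origin (0, 0):
  seg 1: right by d7 = -571/10 → (-571/10, 0)
  seg 2: left by d4 = 5 → (-621/10, 0)
  seg 3: down by d5 = 5/3 → (-621/10, -5/3)
  seg 4: up by d6 = 18/5 → (-621/10, 29/15)
  seg 5: up by d5 = 5/3 → (-621/10, 18/5)
  seg 6: down by d3 = 16/3 → (-621/10, -26/15)
  seg 7: left by d7 = -571/10 → (-5, -26/15)
  seg 8: down by d6 = 18/5 → (-5, -16/3)
  seg 9: down by d1 = 14 → (-5, -58/3)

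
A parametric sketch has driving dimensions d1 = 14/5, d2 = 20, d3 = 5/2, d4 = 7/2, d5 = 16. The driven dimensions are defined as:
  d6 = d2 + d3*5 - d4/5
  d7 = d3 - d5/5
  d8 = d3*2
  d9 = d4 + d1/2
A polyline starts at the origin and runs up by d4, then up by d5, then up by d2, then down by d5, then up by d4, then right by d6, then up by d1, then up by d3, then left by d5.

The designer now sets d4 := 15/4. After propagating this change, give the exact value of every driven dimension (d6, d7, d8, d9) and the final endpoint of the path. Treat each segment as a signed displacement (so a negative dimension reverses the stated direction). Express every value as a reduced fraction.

Apply edit: d4 := 15/4
  d6 = d2 + d3*5 - d4/5 = 127/4
  d7 = d3 - d5/5 = -7/10
  d8 = d3*2 = 5
  d9 = d4 + d1/2 = 103/20
Walk from origin (0, 0):
  seg 1: up by d4 = 15/4 → (0, 15/4)
  seg 2: up by d5 = 16 → (0, 79/4)
  seg 3: up by d2 = 20 → (0, 159/4)
  seg 4: down by d5 = 16 → (0, 95/4)
  seg 5: up by d4 = 15/4 → (0, 55/2)
  seg 6: right by d6 = 127/4 → (127/4, 55/2)
  seg 7: up by d1 = 14/5 → (127/4, 303/10)
  seg 8: up by d3 = 5/2 → (127/4, 164/5)
  seg 9: left by d5 = 16 → (63/4, 164/5)

d6 = 127/4
d7 = -7/10
d8 = 5
d9 = 103/20
endpoint = (63/4, 164/5)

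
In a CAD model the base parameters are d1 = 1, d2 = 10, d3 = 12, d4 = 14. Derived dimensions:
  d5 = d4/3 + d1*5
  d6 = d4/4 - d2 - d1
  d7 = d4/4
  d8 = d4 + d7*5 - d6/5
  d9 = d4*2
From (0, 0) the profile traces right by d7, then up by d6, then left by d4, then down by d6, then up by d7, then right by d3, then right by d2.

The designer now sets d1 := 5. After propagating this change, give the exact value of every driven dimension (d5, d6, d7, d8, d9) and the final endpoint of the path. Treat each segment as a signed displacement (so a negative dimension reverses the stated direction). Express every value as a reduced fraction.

Apply edit: d1 := 5
  d5 = d4/3 + d1*5 = 89/3
  d6 = d4/4 - d2 - d1 = -23/2
  d7 = d4/4 = 7/2
  d8 = d4 + d7*5 - d6/5 = 169/5
  d9 = d4*2 = 28
Walk from origin (0, 0):
  seg 1: right by d7 = 7/2 → (7/2, 0)
  seg 2: up by d6 = -23/2 → (7/2, -23/2)
  seg 3: left by d4 = 14 → (-21/2, -23/2)
  seg 4: down by d6 = -23/2 → (-21/2, 0)
  seg 5: up by d7 = 7/2 → (-21/2, 7/2)
  seg 6: right by d3 = 12 → (3/2, 7/2)
  seg 7: right by d2 = 10 → (23/2, 7/2)

d5 = 89/3
d6 = -23/2
d7 = 7/2
d8 = 169/5
d9 = 28
endpoint = (23/2, 7/2)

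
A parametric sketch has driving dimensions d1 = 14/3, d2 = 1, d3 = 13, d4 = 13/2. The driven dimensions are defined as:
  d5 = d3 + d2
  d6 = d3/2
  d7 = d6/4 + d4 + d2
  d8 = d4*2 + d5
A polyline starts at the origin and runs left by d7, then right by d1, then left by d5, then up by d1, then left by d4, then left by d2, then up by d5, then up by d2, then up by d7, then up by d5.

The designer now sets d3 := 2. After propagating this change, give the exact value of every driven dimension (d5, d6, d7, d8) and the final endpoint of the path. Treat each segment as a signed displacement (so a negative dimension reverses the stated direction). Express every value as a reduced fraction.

d5 = 3
d6 = 1
d7 = 31/4
d8 = 16
endpoint = (-163/12, 233/12)

Apply edit: d3 := 2
  d5 = d3 + d2 = 3
  d6 = d3/2 = 1
  d7 = d6/4 + d4 + d2 = 31/4
  d8 = d4*2 + d5 = 16
Walk from origin (0, 0):
  seg 1: left by d7 = 31/4 → (-31/4, 0)
  seg 2: right by d1 = 14/3 → (-37/12, 0)
  seg 3: left by d5 = 3 → (-73/12, 0)
  seg 4: up by d1 = 14/3 → (-73/12, 14/3)
  seg 5: left by d4 = 13/2 → (-151/12, 14/3)
  seg 6: left by d2 = 1 → (-163/12, 14/3)
  seg 7: up by d5 = 3 → (-163/12, 23/3)
  seg 8: up by d2 = 1 → (-163/12, 26/3)
  seg 9: up by d7 = 31/4 → (-163/12, 197/12)
  seg 10: up by d5 = 3 → (-163/12, 233/12)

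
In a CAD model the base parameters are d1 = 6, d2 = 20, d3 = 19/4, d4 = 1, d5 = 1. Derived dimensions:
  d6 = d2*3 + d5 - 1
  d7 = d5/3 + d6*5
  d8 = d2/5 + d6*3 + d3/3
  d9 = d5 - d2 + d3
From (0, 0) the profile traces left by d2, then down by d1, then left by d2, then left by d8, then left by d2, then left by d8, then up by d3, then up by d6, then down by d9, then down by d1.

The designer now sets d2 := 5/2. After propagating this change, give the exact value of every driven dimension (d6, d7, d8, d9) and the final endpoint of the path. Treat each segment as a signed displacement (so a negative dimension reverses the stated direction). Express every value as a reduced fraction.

d6 = 15/2
d7 = 227/6
d8 = 295/12
d9 = 13/4
endpoint = (-170/3, -3)

Apply edit: d2 := 5/2
  d6 = d2*3 + d5 - 1 = 15/2
  d7 = d5/3 + d6*5 = 227/6
  d8 = d2/5 + d6*3 + d3/3 = 295/12
  d9 = d5 - d2 + d3 = 13/4
Walk from origin (0, 0):
  seg 1: left by d2 = 5/2 → (-5/2, 0)
  seg 2: down by d1 = 6 → (-5/2, -6)
  seg 3: left by d2 = 5/2 → (-5, -6)
  seg 4: left by d8 = 295/12 → (-355/12, -6)
  seg 5: left by d2 = 5/2 → (-385/12, -6)
  seg 6: left by d8 = 295/12 → (-170/3, -6)
  seg 7: up by d3 = 19/4 → (-170/3, -5/4)
  seg 8: up by d6 = 15/2 → (-170/3, 25/4)
  seg 9: down by d9 = 13/4 → (-170/3, 3)
  seg 10: down by d1 = 6 → (-170/3, -3)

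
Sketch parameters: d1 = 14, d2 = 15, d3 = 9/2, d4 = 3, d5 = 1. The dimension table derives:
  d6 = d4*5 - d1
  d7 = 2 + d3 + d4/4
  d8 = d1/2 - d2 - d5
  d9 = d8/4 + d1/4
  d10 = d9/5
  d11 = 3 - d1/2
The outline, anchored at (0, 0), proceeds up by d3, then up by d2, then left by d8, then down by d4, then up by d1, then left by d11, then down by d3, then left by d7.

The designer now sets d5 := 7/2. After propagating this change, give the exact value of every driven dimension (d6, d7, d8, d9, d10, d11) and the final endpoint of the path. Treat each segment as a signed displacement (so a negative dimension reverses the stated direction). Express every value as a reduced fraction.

Apply edit: d5 := 7/2
  d6 = d4*5 - d1 = 1
  d7 = 2 + d3 + d4/4 = 29/4
  d8 = d1/2 - d2 - d5 = -23/2
  d9 = d8/4 + d1/4 = 5/8
  d10 = d9/5 = 1/8
  d11 = 3 - d1/2 = -4
Walk from origin (0, 0):
  seg 1: up by d3 = 9/2 → (0, 9/2)
  seg 2: up by d2 = 15 → (0, 39/2)
  seg 3: left by d8 = -23/2 → (23/2, 39/2)
  seg 4: down by d4 = 3 → (23/2, 33/2)
  seg 5: up by d1 = 14 → (23/2, 61/2)
  seg 6: left by d11 = -4 → (31/2, 61/2)
  seg 7: down by d3 = 9/2 → (31/2, 26)
  seg 8: left by d7 = 29/4 → (33/4, 26)

d6 = 1
d7 = 29/4
d8 = -23/2
d9 = 5/8
d10 = 1/8
d11 = -4
endpoint = (33/4, 26)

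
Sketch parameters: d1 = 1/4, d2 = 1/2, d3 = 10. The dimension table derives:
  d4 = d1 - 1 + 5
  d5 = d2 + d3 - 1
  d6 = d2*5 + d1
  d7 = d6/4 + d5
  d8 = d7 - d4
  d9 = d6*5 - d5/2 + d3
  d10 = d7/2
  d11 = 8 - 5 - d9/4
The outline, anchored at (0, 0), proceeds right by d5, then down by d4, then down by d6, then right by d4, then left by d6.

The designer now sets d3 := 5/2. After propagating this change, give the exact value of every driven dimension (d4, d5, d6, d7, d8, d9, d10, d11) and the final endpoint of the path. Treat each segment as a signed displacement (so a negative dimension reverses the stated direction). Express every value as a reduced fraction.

Apply edit: d3 := 5/2
  d4 = d1 - 1 + 5 = 17/4
  d5 = d2 + d3 - 1 = 2
  d6 = d2*5 + d1 = 11/4
  d7 = d6/4 + d5 = 43/16
  d8 = d7 - d4 = -25/16
  d9 = d6*5 - d5/2 + d3 = 61/4
  d10 = d7/2 = 43/32
  d11 = 8 - 5 - d9/4 = -13/16
Walk from origin (0, 0):
  seg 1: right by d5 = 2 → (2, 0)
  seg 2: down by d4 = 17/4 → (2, -17/4)
  seg 3: down by d6 = 11/4 → (2, -7)
  seg 4: right by d4 = 17/4 → (25/4, -7)
  seg 5: left by d6 = 11/4 → (7/2, -7)

d4 = 17/4
d5 = 2
d6 = 11/4
d7 = 43/16
d8 = -25/16
d9 = 61/4
d10 = 43/32
d11 = -13/16
endpoint = (7/2, -7)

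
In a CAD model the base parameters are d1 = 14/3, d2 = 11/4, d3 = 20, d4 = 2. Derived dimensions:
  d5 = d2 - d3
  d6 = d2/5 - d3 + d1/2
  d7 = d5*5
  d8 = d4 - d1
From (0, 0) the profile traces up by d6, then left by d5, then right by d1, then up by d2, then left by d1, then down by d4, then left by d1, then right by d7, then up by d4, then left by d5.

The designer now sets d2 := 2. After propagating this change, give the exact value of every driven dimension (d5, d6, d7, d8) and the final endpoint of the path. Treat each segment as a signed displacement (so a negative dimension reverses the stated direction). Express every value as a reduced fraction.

d5 = -18
d6 = -259/15
d7 = -90
d8 = -8/3
endpoint = (-176/3, -229/15)

Apply edit: d2 := 2
  d5 = d2 - d3 = -18
  d6 = d2/5 - d3 + d1/2 = -259/15
  d7 = d5*5 = -90
  d8 = d4 - d1 = -8/3
Walk from origin (0, 0):
  seg 1: up by d6 = -259/15 → (0, -259/15)
  seg 2: left by d5 = -18 → (18, -259/15)
  seg 3: right by d1 = 14/3 → (68/3, -259/15)
  seg 4: up by d2 = 2 → (68/3, -229/15)
  seg 5: left by d1 = 14/3 → (18, -229/15)
  seg 6: down by d4 = 2 → (18, -259/15)
  seg 7: left by d1 = 14/3 → (40/3, -259/15)
  seg 8: right by d7 = -90 → (-230/3, -259/15)
  seg 9: up by d4 = 2 → (-230/3, -229/15)
  seg 10: left by d5 = -18 → (-176/3, -229/15)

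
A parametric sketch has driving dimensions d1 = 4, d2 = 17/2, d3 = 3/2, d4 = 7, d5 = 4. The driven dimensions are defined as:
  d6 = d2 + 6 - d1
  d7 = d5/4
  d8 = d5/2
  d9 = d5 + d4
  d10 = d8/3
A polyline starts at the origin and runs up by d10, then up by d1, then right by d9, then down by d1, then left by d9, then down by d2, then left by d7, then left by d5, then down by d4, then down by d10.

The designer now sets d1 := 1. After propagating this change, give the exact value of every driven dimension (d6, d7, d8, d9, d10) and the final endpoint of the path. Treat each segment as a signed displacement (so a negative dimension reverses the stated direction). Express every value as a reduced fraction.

Apply edit: d1 := 1
  d6 = d2 + 6 - d1 = 27/2
  d7 = d5/4 = 1
  d8 = d5/2 = 2
  d9 = d5 + d4 = 11
  d10 = d8/3 = 2/3
Walk from origin (0, 0):
  seg 1: up by d10 = 2/3 → (0, 2/3)
  seg 2: up by d1 = 1 → (0, 5/3)
  seg 3: right by d9 = 11 → (11, 5/3)
  seg 4: down by d1 = 1 → (11, 2/3)
  seg 5: left by d9 = 11 → (0, 2/3)
  seg 6: down by d2 = 17/2 → (0, -47/6)
  seg 7: left by d7 = 1 → (-1, -47/6)
  seg 8: left by d5 = 4 → (-5, -47/6)
  seg 9: down by d4 = 7 → (-5, -89/6)
  seg 10: down by d10 = 2/3 → (-5, -31/2)

d6 = 27/2
d7 = 1
d8 = 2
d9 = 11
d10 = 2/3
endpoint = (-5, -31/2)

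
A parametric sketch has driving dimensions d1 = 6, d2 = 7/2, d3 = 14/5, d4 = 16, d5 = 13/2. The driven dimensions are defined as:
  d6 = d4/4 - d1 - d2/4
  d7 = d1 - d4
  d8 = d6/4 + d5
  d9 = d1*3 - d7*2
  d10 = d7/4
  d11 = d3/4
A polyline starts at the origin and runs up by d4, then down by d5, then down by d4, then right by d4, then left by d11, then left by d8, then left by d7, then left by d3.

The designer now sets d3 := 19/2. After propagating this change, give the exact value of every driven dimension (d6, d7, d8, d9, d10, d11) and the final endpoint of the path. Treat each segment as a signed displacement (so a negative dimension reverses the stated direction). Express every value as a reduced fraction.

d6 = -23/8
d7 = -10
d8 = 185/32
d9 = 38
d10 = -5/2
d11 = 19/8
endpoint = (267/32, -13/2)

Apply edit: d3 := 19/2
  d6 = d4/4 - d1 - d2/4 = -23/8
  d7 = d1 - d4 = -10
  d8 = d6/4 + d5 = 185/32
  d9 = d1*3 - d7*2 = 38
  d10 = d7/4 = -5/2
  d11 = d3/4 = 19/8
Walk from origin (0, 0):
  seg 1: up by d4 = 16 → (0, 16)
  seg 2: down by d5 = 13/2 → (0, 19/2)
  seg 3: down by d4 = 16 → (0, -13/2)
  seg 4: right by d4 = 16 → (16, -13/2)
  seg 5: left by d11 = 19/8 → (109/8, -13/2)
  seg 6: left by d8 = 185/32 → (251/32, -13/2)
  seg 7: left by d7 = -10 → (571/32, -13/2)
  seg 8: left by d3 = 19/2 → (267/32, -13/2)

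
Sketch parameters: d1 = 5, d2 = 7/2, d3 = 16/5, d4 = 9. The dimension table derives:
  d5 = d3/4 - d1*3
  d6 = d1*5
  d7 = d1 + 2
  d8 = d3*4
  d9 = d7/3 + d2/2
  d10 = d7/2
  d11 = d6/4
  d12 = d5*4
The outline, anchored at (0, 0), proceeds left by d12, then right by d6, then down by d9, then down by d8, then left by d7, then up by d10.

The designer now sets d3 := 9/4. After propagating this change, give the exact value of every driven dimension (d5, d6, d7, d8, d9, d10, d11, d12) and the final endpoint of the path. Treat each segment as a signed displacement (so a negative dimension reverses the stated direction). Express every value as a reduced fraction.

Apply edit: d3 := 9/4
  d5 = d3/4 - d1*3 = -231/16
  d6 = d1*5 = 25
  d7 = d1 + 2 = 7
  d8 = d3*4 = 9
  d9 = d7/3 + d2/2 = 49/12
  d10 = d7/2 = 7/2
  d11 = d6/4 = 25/4
  d12 = d5*4 = -231/4
Walk from origin (0, 0):
  seg 1: left by d12 = -231/4 → (231/4, 0)
  seg 2: right by d6 = 25 → (331/4, 0)
  seg 3: down by d9 = 49/12 → (331/4, -49/12)
  seg 4: down by d8 = 9 → (331/4, -157/12)
  seg 5: left by d7 = 7 → (303/4, -157/12)
  seg 6: up by d10 = 7/2 → (303/4, -115/12)

d5 = -231/16
d6 = 25
d7 = 7
d8 = 9
d9 = 49/12
d10 = 7/2
d11 = 25/4
d12 = -231/4
endpoint = (303/4, -115/12)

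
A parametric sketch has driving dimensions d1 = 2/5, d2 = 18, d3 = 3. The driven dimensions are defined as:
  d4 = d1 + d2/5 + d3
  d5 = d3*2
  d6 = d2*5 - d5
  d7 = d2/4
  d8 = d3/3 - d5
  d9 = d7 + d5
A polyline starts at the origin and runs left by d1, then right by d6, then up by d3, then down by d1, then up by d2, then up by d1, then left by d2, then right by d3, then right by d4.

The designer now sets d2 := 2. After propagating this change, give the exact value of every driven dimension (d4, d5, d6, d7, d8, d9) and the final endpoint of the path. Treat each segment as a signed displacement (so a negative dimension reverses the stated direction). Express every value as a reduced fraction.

Apply edit: d2 := 2
  d4 = d1 + d2/5 + d3 = 19/5
  d5 = d3*2 = 6
  d6 = d2*5 - d5 = 4
  d7 = d2/4 = 1/2
  d8 = d3/3 - d5 = -5
  d9 = d7 + d5 = 13/2
Walk from origin (0, 0):
  seg 1: left by d1 = 2/5 → (-2/5, 0)
  seg 2: right by d6 = 4 → (18/5, 0)
  seg 3: up by d3 = 3 → (18/5, 3)
  seg 4: down by d1 = 2/5 → (18/5, 13/5)
  seg 5: up by d2 = 2 → (18/5, 23/5)
  seg 6: up by d1 = 2/5 → (18/5, 5)
  seg 7: left by d2 = 2 → (8/5, 5)
  seg 8: right by d3 = 3 → (23/5, 5)
  seg 9: right by d4 = 19/5 → (42/5, 5)

d4 = 19/5
d5 = 6
d6 = 4
d7 = 1/2
d8 = -5
d9 = 13/2
endpoint = (42/5, 5)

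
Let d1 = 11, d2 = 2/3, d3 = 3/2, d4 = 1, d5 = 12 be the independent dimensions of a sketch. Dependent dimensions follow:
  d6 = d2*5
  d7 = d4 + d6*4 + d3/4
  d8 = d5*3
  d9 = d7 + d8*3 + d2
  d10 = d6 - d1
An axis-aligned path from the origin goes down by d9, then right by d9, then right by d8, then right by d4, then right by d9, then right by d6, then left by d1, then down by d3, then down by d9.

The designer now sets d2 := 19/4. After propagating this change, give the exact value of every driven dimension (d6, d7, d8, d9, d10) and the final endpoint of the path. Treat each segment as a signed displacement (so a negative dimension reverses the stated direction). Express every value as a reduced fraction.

d6 = 95/4
d7 = 771/8
d8 = 36
d9 = 1673/8
d10 = 51/4
endpoint = (468, -1679/4)

Apply edit: d2 := 19/4
  d6 = d2*5 = 95/4
  d7 = d4 + d6*4 + d3/4 = 771/8
  d8 = d5*3 = 36
  d9 = d7 + d8*3 + d2 = 1673/8
  d10 = d6 - d1 = 51/4
Walk from origin (0, 0):
  seg 1: down by d9 = 1673/8 → (0, -1673/8)
  seg 2: right by d9 = 1673/8 → (1673/8, -1673/8)
  seg 3: right by d8 = 36 → (1961/8, -1673/8)
  seg 4: right by d4 = 1 → (1969/8, -1673/8)
  seg 5: right by d9 = 1673/8 → (1821/4, -1673/8)
  seg 6: right by d6 = 95/4 → (479, -1673/8)
  seg 7: left by d1 = 11 → (468, -1673/8)
  seg 8: down by d3 = 3/2 → (468, -1685/8)
  seg 9: down by d9 = 1673/8 → (468, -1679/4)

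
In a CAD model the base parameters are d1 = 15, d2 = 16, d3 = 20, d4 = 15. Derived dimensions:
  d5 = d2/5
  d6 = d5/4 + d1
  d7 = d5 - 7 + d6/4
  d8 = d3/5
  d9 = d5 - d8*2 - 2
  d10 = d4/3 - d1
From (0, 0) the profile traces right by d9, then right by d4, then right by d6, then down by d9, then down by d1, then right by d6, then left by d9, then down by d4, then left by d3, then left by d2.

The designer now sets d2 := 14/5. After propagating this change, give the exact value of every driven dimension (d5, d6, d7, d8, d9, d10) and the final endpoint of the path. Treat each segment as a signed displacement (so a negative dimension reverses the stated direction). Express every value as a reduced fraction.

d5 = 14/25
d6 = 757/50
d7 = -531/200
d8 = 4
d9 = -236/25
d10 = -10
endpoint = (562/25, -514/25)

Apply edit: d2 := 14/5
  d5 = d2/5 = 14/25
  d6 = d5/4 + d1 = 757/50
  d7 = d5 - 7 + d6/4 = -531/200
  d8 = d3/5 = 4
  d9 = d5 - d8*2 - 2 = -236/25
  d10 = d4/3 - d1 = -10
Walk from origin (0, 0):
  seg 1: right by d9 = -236/25 → (-236/25, 0)
  seg 2: right by d4 = 15 → (139/25, 0)
  seg 3: right by d6 = 757/50 → (207/10, 0)
  seg 4: down by d9 = -236/25 → (207/10, 236/25)
  seg 5: down by d1 = 15 → (207/10, -139/25)
  seg 6: right by d6 = 757/50 → (896/25, -139/25)
  seg 7: left by d9 = -236/25 → (1132/25, -139/25)
  seg 8: down by d4 = 15 → (1132/25, -514/25)
  seg 9: left by d3 = 20 → (632/25, -514/25)
  seg 10: left by d2 = 14/5 → (562/25, -514/25)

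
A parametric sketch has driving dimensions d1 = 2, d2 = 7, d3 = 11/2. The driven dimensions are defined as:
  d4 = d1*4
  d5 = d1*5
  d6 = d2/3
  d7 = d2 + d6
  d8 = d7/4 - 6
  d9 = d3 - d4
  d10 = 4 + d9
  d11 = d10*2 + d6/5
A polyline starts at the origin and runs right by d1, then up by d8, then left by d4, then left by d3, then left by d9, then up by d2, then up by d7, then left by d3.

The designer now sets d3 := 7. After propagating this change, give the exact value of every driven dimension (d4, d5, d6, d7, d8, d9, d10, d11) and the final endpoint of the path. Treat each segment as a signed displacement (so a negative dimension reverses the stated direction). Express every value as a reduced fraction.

Apply edit: d3 := 7
  d4 = d1*4 = 8
  d5 = d1*5 = 10
  d6 = d2/3 = 7/3
  d7 = d2 + d6 = 28/3
  d8 = d7/4 - 6 = -11/3
  d9 = d3 - d4 = -1
  d10 = 4 + d9 = 3
  d11 = d10*2 + d6/5 = 97/15
Walk from origin (0, 0):
  seg 1: right by d1 = 2 → (2, 0)
  seg 2: up by d8 = -11/3 → (2, -11/3)
  seg 3: left by d4 = 8 → (-6, -11/3)
  seg 4: left by d3 = 7 → (-13, -11/3)
  seg 5: left by d9 = -1 → (-12, -11/3)
  seg 6: up by d2 = 7 → (-12, 10/3)
  seg 7: up by d7 = 28/3 → (-12, 38/3)
  seg 8: left by d3 = 7 → (-19, 38/3)

d4 = 8
d5 = 10
d6 = 7/3
d7 = 28/3
d8 = -11/3
d9 = -1
d10 = 3
d11 = 97/15
endpoint = (-19, 38/3)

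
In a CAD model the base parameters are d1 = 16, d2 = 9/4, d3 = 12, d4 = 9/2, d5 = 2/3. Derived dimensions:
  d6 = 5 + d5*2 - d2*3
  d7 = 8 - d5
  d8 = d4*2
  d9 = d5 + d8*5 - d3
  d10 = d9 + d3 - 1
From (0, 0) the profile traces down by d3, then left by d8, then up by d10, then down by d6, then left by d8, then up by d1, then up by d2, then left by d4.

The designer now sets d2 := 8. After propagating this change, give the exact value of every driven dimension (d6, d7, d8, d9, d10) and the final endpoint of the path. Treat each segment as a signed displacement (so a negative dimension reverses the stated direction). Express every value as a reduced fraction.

d6 = -53/3
d7 = 22/3
d8 = 9
d9 = 101/3
d10 = 134/3
endpoint = (-45/2, 223/3)

Apply edit: d2 := 8
  d6 = 5 + d5*2 - d2*3 = -53/3
  d7 = 8 - d5 = 22/3
  d8 = d4*2 = 9
  d9 = d5 + d8*5 - d3 = 101/3
  d10 = d9 + d3 - 1 = 134/3
Walk from origin (0, 0):
  seg 1: down by d3 = 12 → (0, -12)
  seg 2: left by d8 = 9 → (-9, -12)
  seg 3: up by d10 = 134/3 → (-9, 98/3)
  seg 4: down by d6 = -53/3 → (-9, 151/3)
  seg 5: left by d8 = 9 → (-18, 151/3)
  seg 6: up by d1 = 16 → (-18, 199/3)
  seg 7: up by d2 = 8 → (-18, 223/3)
  seg 8: left by d4 = 9/2 → (-45/2, 223/3)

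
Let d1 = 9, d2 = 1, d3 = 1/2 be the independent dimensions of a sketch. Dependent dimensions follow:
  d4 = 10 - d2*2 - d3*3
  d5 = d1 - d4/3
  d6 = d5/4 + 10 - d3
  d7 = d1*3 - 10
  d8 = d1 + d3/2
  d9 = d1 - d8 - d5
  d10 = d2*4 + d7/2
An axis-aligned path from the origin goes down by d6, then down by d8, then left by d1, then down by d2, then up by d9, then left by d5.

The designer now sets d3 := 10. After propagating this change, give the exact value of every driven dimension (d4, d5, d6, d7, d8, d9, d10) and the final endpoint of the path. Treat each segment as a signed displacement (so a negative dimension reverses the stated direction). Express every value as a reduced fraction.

Apply edit: d3 := 10
  d4 = 10 - d2*2 - d3*3 = -22
  d5 = d1 - d4/3 = 49/3
  d6 = d5/4 + 10 - d3 = 49/12
  d7 = d1*3 - 10 = 17
  d8 = d1 + d3/2 = 14
  d9 = d1 - d8 - d5 = -64/3
  d10 = d2*4 + d7/2 = 25/2
Walk from origin (0, 0):
  seg 1: down by d6 = 49/12 → (0, -49/12)
  seg 2: down by d8 = 14 → (0, -217/12)
  seg 3: left by d1 = 9 → (-9, -217/12)
  seg 4: down by d2 = 1 → (-9, -229/12)
  seg 5: up by d9 = -64/3 → (-9, -485/12)
  seg 6: left by d5 = 49/3 → (-76/3, -485/12)

d4 = -22
d5 = 49/3
d6 = 49/12
d7 = 17
d8 = 14
d9 = -64/3
d10 = 25/2
endpoint = (-76/3, -485/12)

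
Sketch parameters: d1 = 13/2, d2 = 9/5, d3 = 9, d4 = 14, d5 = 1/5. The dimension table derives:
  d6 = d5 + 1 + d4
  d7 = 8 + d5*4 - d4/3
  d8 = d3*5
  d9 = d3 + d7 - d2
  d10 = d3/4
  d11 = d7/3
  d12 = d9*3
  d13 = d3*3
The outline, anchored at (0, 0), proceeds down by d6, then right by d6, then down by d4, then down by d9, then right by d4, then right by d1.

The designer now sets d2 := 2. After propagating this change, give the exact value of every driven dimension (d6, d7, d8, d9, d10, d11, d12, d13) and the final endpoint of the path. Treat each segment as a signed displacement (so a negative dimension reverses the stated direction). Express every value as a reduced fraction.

d6 = 76/5
d7 = 62/15
d8 = 45
d9 = 167/15
d10 = 9/4
d11 = 62/45
d12 = 167/5
d13 = 27
endpoint = (357/10, -121/3)

Apply edit: d2 := 2
  d6 = d5 + 1 + d4 = 76/5
  d7 = 8 + d5*4 - d4/3 = 62/15
  d8 = d3*5 = 45
  d9 = d3 + d7 - d2 = 167/15
  d10 = d3/4 = 9/4
  d11 = d7/3 = 62/45
  d12 = d9*3 = 167/5
  d13 = d3*3 = 27
Walk from origin (0, 0):
  seg 1: down by d6 = 76/5 → (0, -76/5)
  seg 2: right by d6 = 76/5 → (76/5, -76/5)
  seg 3: down by d4 = 14 → (76/5, -146/5)
  seg 4: down by d9 = 167/15 → (76/5, -121/3)
  seg 5: right by d4 = 14 → (146/5, -121/3)
  seg 6: right by d1 = 13/2 → (357/10, -121/3)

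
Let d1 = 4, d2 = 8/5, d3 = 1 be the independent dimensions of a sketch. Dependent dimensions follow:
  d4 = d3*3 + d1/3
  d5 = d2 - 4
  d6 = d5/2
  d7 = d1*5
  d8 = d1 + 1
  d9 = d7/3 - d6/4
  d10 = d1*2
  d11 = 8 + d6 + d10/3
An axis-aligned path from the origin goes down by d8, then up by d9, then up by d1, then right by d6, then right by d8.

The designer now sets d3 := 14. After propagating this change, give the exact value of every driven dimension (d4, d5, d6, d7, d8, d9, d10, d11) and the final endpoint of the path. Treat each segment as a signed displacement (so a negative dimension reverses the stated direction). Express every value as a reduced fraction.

d4 = 130/3
d5 = -12/5
d6 = -6/5
d7 = 20
d8 = 5
d9 = 209/30
d10 = 8
d11 = 142/15
endpoint = (19/5, 179/30)

Apply edit: d3 := 14
  d4 = d3*3 + d1/3 = 130/3
  d5 = d2 - 4 = -12/5
  d6 = d5/2 = -6/5
  d7 = d1*5 = 20
  d8 = d1 + 1 = 5
  d9 = d7/3 - d6/4 = 209/30
  d10 = d1*2 = 8
  d11 = 8 + d6 + d10/3 = 142/15
Walk from origin (0, 0):
  seg 1: down by d8 = 5 → (0, -5)
  seg 2: up by d9 = 209/30 → (0, 59/30)
  seg 3: up by d1 = 4 → (0, 179/30)
  seg 4: right by d6 = -6/5 → (-6/5, 179/30)
  seg 5: right by d8 = 5 → (19/5, 179/30)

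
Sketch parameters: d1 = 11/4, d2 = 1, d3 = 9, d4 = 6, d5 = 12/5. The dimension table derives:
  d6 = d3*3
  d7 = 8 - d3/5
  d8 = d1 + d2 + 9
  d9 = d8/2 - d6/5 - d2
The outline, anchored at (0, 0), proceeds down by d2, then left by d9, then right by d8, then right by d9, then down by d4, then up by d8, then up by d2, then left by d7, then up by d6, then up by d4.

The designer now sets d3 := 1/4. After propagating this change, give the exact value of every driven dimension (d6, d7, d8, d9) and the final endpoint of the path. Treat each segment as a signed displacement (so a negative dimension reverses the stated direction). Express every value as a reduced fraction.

d6 = 3/4
d7 = 159/20
d8 = 51/4
d9 = 209/40
endpoint = (24/5, 27/2)

Apply edit: d3 := 1/4
  d6 = d3*3 = 3/4
  d7 = 8 - d3/5 = 159/20
  d8 = d1 + d2 + 9 = 51/4
  d9 = d8/2 - d6/5 - d2 = 209/40
Walk from origin (0, 0):
  seg 1: down by d2 = 1 → (0, -1)
  seg 2: left by d9 = 209/40 → (-209/40, -1)
  seg 3: right by d8 = 51/4 → (301/40, -1)
  seg 4: right by d9 = 209/40 → (51/4, -1)
  seg 5: down by d4 = 6 → (51/4, -7)
  seg 6: up by d8 = 51/4 → (51/4, 23/4)
  seg 7: up by d2 = 1 → (51/4, 27/4)
  seg 8: left by d7 = 159/20 → (24/5, 27/4)
  seg 9: up by d6 = 3/4 → (24/5, 15/2)
  seg 10: up by d4 = 6 → (24/5, 27/2)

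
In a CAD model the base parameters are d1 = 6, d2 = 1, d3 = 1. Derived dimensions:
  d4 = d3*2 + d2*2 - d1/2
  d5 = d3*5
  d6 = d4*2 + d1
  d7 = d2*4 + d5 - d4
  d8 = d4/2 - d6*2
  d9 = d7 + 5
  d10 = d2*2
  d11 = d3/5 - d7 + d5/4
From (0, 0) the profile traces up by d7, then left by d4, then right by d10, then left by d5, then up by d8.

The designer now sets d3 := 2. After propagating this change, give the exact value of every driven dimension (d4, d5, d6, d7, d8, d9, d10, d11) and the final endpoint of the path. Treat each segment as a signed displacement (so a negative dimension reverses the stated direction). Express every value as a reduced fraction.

Apply edit: d3 := 2
  d4 = d3*2 + d2*2 - d1/2 = 3
  d5 = d3*5 = 10
  d6 = d4*2 + d1 = 12
  d7 = d2*4 + d5 - d4 = 11
  d8 = d4/2 - d6*2 = -45/2
  d9 = d7 + 5 = 16
  d10 = d2*2 = 2
  d11 = d3/5 - d7 + d5/4 = -81/10
Walk from origin (0, 0):
  seg 1: up by d7 = 11 → (0, 11)
  seg 2: left by d4 = 3 → (-3, 11)
  seg 3: right by d10 = 2 → (-1, 11)
  seg 4: left by d5 = 10 → (-11, 11)
  seg 5: up by d8 = -45/2 → (-11, -23/2)

d4 = 3
d5 = 10
d6 = 12
d7 = 11
d8 = -45/2
d9 = 16
d10 = 2
d11 = -81/10
endpoint = (-11, -23/2)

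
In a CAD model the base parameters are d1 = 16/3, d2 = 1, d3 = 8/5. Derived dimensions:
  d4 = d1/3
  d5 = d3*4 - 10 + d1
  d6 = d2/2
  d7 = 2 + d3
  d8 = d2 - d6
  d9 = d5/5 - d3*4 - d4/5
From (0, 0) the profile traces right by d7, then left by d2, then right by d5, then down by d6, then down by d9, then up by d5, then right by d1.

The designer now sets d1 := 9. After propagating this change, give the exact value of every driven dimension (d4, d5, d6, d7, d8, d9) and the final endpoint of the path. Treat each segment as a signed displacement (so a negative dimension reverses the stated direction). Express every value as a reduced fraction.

Apply edit: d1 := 9
  d4 = d1/3 = 3
  d5 = d3*4 - 10 + d1 = 27/5
  d6 = d2/2 = 1/2
  d7 = 2 + d3 = 18/5
  d8 = d2 - d6 = 1/2
  d9 = d5/5 - d3*4 - d4/5 = -148/25
Walk from origin (0, 0):
  seg 1: right by d7 = 18/5 → (18/5, 0)
  seg 2: left by d2 = 1 → (13/5, 0)
  seg 3: right by d5 = 27/5 → (8, 0)
  seg 4: down by d6 = 1/2 → (8, -1/2)
  seg 5: down by d9 = -148/25 → (8, 271/50)
  seg 6: up by d5 = 27/5 → (8, 541/50)
  seg 7: right by d1 = 9 → (17, 541/50)

d4 = 3
d5 = 27/5
d6 = 1/2
d7 = 18/5
d8 = 1/2
d9 = -148/25
endpoint = (17, 541/50)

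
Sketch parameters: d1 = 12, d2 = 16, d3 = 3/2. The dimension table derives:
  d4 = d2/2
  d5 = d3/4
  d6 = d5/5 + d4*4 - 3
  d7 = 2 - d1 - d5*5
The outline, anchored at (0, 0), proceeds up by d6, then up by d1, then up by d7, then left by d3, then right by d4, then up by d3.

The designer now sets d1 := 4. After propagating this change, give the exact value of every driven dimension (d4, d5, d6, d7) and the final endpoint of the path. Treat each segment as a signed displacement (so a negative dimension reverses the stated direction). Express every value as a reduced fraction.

Apply edit: d1 := 4
  d4 = d2/2 = 8
  d5 = d3/4 = 3/8
  d6 = d5/5 + d4*4 - 3 = 1163/40
  d7 = 2 - d1 - d5*5 = -31/8
Walk from origin (0, 0):
  seg 1: up by d6 = 1163/40 → (0, 1163/40)
  seg 2: up by d1 = 4 → (0, 1323/40)
  seg 3: up by d7 = -31/8 → (0, 146/5)
  seg 4: left by d3 = 3/2 → (-3/2, 146/5)
  seg 5: right by d4 = 8 → (13/2, 146/5)
  seg 6: up by d3 = 3/2 → (13/2, 307/10)

d4 = 8
d5 = 3/8
d6 = 1163/40
d7 = -31/8
endpoint = (13/2, 307/10)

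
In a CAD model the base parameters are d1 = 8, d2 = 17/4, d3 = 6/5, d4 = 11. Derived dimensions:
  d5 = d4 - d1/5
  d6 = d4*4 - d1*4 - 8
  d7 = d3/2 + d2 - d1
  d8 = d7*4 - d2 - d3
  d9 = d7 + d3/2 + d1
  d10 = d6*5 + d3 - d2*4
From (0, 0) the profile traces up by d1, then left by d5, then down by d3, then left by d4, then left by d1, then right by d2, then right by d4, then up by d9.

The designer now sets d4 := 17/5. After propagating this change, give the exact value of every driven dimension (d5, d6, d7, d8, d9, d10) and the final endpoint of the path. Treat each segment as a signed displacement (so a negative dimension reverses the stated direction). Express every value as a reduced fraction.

Apply edit: d4 := 17/5
  d5 = d4 - d1/5 = 9/5
  d6 = d4*4 - d1*4 - 8 = -132/5
  d7 = d3/2 + d2 - d1 = -63/20
  d8 = d7*4 - d2 - d3 = -361/20
  d9 = d7 + d3/2 + d1 = 109/20
  d10 = d6*5 + d3 - d2*4 = -739/5
Walk from origin (0, 0):
  seg 1: up by d1 = 8 → (0, 8)
  seg 2: left by d5 = 9/5 → (-9/5, 8)
  seg 3: down by d3 = 6/5 → (-9/5, 34/5)
  seg 4: left by d4 = 17/5 → (-26/5, 34/5)
  seg 5: left by d1 = 8 → (-66/5, 34/5)
  seg 6: right by d2 = 17/4 → (-179/20, 34/5)
  seg 7: right by d4 = 17/5 → (-111/20, 34/5)
  seg 8: up by d9 = 109/20 → (-111/20, 49/4)

d5 = 9/5
d6 = -132/5
d7 = -63/20
d8 = -361/20
d9 = 109/20
d10 = -739/5
endpoint = (-111/20, 49/4)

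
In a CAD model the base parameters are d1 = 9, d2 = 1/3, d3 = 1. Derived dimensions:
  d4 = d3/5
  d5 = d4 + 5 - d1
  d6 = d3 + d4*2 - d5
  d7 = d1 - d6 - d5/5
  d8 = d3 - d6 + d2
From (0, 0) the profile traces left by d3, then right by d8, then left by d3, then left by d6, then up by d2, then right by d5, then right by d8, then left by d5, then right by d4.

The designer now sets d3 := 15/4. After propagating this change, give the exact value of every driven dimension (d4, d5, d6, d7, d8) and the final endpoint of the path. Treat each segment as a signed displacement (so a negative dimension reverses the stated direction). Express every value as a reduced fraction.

Apply edit: d3 := 15/4
  d4 = d3/5 = 3/4
  d5 = d4 + 5 - d1 = -13/4
  d6 = d3 + d4*2 - d5 = 17/2
  d7 = d1 - d6 - d5/5 = 23/20
  d8 = d3 - d6 + d2 = -53/12
Walk from origin (0, 0):
  seg 1: left by d3 = 15/4 → (-15/4, 0)
  seg 2: right by d8 = -53/12 → (-49/6, 0)
  seg 3: left by d3 = 15/4 → (-143/12, 0)
  seg 4: left by d6 = 17/2 → (-245/12, 0)
  seg 5: up by d2 = 1/3 → (-245/12, 1/3)
  seg 6: right by d5 = -13/4 → (-71/3, 1/3)
  seg 7: right by d8 = -53/12 → (-337/12, 1/3)
  seg 8: left by d5 = -13/4 → (-149/6, 1/3)
  seg 9: right by d4 = 3/4 → (-289/12, 1/3)

d4 = 3/4
d5 = -13/4
d6 = 17/2
d7 = 23/20
d8 = -53/12
endpoint = (-289/12, 1/3)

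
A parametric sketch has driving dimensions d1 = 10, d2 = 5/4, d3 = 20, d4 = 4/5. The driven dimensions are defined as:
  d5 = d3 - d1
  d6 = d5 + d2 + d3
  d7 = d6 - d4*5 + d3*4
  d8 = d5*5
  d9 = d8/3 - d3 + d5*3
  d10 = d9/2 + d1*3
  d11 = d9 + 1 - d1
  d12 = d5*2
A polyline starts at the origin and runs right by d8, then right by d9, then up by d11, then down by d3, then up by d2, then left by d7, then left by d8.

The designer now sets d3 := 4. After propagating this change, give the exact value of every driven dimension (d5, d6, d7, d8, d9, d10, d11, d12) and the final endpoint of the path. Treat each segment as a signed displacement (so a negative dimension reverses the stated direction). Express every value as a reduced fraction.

d5 = -6
d6 = -3/4
d7 = 45/4
d8 = -30
d9 = -32
d10 = 14
d11 = -41
d12 = -12
endpoint = (-173/4, -175/4)

Apply edit: d3 := 4
  d5 = d3 - d1 = -6
  d6 = d5 + d2 + d3 = -3/4
  d7 = d6 - d4*5 + d3*4 = 45/4
  d8 = d5*5 = -30
  d9 = d8/3 - d3 + d5*3 = -32
  d10 = d9/2 + d1*3 = 14
  d11 = d9 + 1 - d1 = -41
  d12 = d5*2 = -12
Walk from origin (0, 0):
  seg 1: right by d8 = -30 → (-30, 0)
  seg 2: right by d9 = -32 → (-62, 0)
  seg 3: up by d11 = -41 → (-62, -41)
  seg 4: down by d3 = 4 → (-62, -45)
  seg 5: up by d2 = 5/4 → (-62, -175/4)
  seg 6: left by d7 = 45/4 → (-293/4, -175/4)
  seg 7: left by d8 = -30 → (-173/4, -175/4)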